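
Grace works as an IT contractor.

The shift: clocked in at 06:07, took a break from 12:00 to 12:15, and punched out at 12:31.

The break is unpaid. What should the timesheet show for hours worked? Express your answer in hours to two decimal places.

6.15 hours

The shift: 06:07–12:31 = 6 h 24 min; less 15 min break → 6 h 9 min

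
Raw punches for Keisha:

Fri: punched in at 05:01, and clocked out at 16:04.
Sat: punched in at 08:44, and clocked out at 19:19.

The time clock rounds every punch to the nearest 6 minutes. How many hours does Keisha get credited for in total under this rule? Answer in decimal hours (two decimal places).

Fri: in 05:01→05:00, out 16:04→16:06; 11 h 6 min
Sat: in 08:44→08:42, out 19:19→19:18; 10 h 36 min
Total credited: 21 h 42 min.

21.70 hours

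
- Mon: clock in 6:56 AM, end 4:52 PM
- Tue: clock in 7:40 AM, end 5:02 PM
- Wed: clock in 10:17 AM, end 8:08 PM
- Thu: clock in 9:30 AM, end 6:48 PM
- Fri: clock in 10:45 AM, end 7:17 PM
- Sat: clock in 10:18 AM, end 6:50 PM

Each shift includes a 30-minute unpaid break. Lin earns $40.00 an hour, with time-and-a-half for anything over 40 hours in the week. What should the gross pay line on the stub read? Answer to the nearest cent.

Mon: 6:56 AM–4:52 PM = 9 h 56 min; less 30 min break → 9 h 26 min
Tue: 7:40 AM–5:02 PM = 9 h 22 min; less 30 min break → 8 h 52 min
Wed: 10:17 AM–8:08 PM = 9 h 51 min; less 30 min break → 9 h 21 min
Thu: 9:30 AM–6:48 PM = 9 h 18 min; less 30 min break → 8 h 48 min
Fri: 10:45 AM–7:17 PM = 8 h 32 min; less 30 min break → 8 h 2 min
Sat: 10:18 AM–6:50 PM = 8 h 32 min; less 30 min break → 8 h 2 min
Total worked: 52 h 31 min = 3151 min.
Regular 40 h 0 min = 2400 min at $40.00/h; overtime 12 h 31 min = 751 min at $60.00/h.
Pay = (2400 × $40.00 + 751 × $60.00) ÷ 60 = $2351.00.

$2351.00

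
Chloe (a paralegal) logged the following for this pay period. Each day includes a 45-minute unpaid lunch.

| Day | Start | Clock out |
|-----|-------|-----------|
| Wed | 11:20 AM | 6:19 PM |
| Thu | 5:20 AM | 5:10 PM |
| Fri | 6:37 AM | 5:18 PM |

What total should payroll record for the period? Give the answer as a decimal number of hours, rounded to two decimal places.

Wed: 11:20 AM–6:19 PM = 6 h 59 min; less 45 min break → 6 h 14 min
Thu: 5:20 AM–5:10 PM = 11 h 50 min; less 45 min break → 11 h 5 min
Fri: 6:37 AM–5:18 PM = 10 h 41 min; less 45 min break → 9 h 56 min
Total: 6 h 14 min + 11 h 5 min + 9 h 56 min = 27 h 15 min.

27.25 hours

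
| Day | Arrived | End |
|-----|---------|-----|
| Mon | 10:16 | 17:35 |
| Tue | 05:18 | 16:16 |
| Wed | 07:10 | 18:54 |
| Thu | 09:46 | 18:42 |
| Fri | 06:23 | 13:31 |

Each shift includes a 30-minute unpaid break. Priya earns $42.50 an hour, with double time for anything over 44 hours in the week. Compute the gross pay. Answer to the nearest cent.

$1852.29

Mon: 10:16–17:35 = 7 h 19 min; less 30 min break → 6 h 49 min
Tue: 05:18–16:16 = 10 h 58 min; less 30 min break → 10 h 28 min
Wed: 07:10–18:54 = 11 h 44 min; less 30 min break → 11 h 14 min
Thu: 09:46–18:42 = 8 h 56 min; less 30 min break → 8 h 26 min
Fri: 06:23–13:31 = 7 h 8 min; less 30 min break → 6 h 38 min
Total worked: 43 h 35 min = 2615 min.
Regular 43 h 35 min = 2615 min at $42.50/h; overtime 0 h 0 min = 0 min at $85.00/h.
Pay = (2615 × $42.50 + 0 × $85.00) ÷ 60 = $1852.29.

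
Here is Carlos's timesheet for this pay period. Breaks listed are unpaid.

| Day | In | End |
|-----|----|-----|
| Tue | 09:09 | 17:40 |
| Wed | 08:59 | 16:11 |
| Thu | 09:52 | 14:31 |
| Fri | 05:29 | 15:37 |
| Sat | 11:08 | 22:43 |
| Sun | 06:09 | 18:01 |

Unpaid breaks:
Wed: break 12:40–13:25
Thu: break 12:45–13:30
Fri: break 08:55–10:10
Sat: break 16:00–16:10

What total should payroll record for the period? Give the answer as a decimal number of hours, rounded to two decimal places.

Tue: 09:09–17:40 = 8 h 31 min
Wed: 08:59–16:11 = 7 h 12 min; less 45 min break → 6 h 27 min
Thu: 09:52–14:31 = 4 h 39 min; less 45 min break → 3 h 54 min
Fri: 05:29–15:37 = 10 h 8 min; less 75 min break → 8 h 53 min
Sat: 11:08–22:43 = 11 h 35 min; less 10 min break → 11 h 25 min
Sun: 06:09–18:01 = 11 h 52 min
Total: 8 h 31 min + 6 h 27 min + 3 h 54 min + 8 h 53 min + 11 h 25 min + 11 h 52 min = 51 h 2 min.

51.03 hours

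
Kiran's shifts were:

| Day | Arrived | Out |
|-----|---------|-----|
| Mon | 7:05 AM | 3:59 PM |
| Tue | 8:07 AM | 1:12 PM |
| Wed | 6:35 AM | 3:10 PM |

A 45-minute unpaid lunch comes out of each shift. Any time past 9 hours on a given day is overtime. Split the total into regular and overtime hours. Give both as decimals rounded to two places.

Regular 20.32 hours, overtime 0.00 hours

Mon: 7:05 AM–3:59 PM = 8 h 54 min; less 45 min break → 8 h 9 min
Tue: 8:07 AM–1:12 PM = 5 h 5 min; less 45 min break → 4 h 20 min
Wed: 6:35 AM–3:10 PM = 8 h 35 min; less 45 min break → 7 h 50 min
Mon reg 8 h 9 min / OT 0 h 0 min; Tue reg 4 h 20 min / OT 0 h 0 min; Wed reg 7 h 50 min / OT 0 h 0 min.
Totals: regular 20 h 19 min, overtime 0 h 0 min.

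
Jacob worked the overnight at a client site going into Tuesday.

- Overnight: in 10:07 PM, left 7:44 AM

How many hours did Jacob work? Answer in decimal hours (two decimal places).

Overnight: 10:07 PM → midnight = 1 h 53 min; midnight → 7:44 AM = 7 h 44 min; span 9 h 37 min

9.62 hours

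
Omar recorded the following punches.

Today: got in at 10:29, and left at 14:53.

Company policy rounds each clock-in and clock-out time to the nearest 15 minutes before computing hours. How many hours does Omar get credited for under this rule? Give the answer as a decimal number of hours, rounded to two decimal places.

Today: in 10:29→10:30, out 14:53→15:00; 4 h 30 min

4.50 hours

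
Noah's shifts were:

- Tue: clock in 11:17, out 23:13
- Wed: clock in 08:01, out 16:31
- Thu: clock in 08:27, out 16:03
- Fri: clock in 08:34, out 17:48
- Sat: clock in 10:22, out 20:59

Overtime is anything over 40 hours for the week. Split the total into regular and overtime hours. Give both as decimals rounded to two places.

Regular 40.00 hours, overtime 7.88 hours

Tue: 11:17–23:13 = 11 h 56 min
Wed: 08:01–16:31 = 8 h 30 min
Thu: 08:27–16:03 = 7 h 36 min
Fri: 08:34–17:48 = 9 h 14 min
Sat: 10:22–20:59 = 10 h 37 min
Total worked: 47 h 53 min = 47.88 h.
Threshold 40 h → overtime 7 h 53 min, regular 40 h 0 min.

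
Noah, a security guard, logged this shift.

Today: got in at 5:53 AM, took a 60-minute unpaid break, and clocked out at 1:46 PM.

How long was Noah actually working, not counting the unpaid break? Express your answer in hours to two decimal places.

Today: 5:53 AM–1:46 PM = 7 h 53 min; less 60 min break → 6 h 53 min

6.88 hours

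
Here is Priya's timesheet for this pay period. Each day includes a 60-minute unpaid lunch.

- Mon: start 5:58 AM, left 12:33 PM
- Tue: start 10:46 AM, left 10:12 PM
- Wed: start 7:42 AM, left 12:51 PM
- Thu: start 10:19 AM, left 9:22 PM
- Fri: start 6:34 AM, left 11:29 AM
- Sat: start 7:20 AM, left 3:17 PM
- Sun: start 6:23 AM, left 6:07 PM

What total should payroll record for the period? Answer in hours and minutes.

51 h 49 min

Mon: 5:58 AM–12:33 PM = 6 h 35 min; less 60 min break → 5 h 35 min
Tue: 10:46 AM–10:12 PM = 11 h 26 min; less 60 min break → 10 h 26 min
Wed: 7:42 AM–12:51 PM = 5 h 9 min; less 60 min break → 4 h 9 min
Thu: 10:19 AM–9:22 PM = 11 h 3 min; less 60 min break → 10 h 3 min
Fri: 6:34 AM–11:29 AM = 4 h 55 min; less 60 min break → 3 h 55 min
Sat: 7:20 AM–3:17 PM = 7 h 57 min; less 60 min break → 6 h 57 min
Sun: 6:23 AM–6:07 PM = 11 h 44 min; less 60 min break → 10 h 44 min
Total: 5 h 35 min + 10 h 26 min + 4 h 9 min + 10 h 3 min + 3 h 55 min + 6 h 57 min + 10 h 44 min = 51 h 49 min.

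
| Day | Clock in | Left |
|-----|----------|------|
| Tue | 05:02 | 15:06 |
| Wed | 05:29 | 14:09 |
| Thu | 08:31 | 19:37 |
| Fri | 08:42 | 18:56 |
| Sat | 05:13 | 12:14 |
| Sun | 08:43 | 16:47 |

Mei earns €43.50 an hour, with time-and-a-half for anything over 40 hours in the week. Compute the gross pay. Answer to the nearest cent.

€2728.54

Tue: 05:02–15:06 = 10 h 4 min
Wed: 05:29–14:09 = 8 h 40 min
Thu: 08:31–19:37 = 11 h 6 min
Fri: 08:42–18:56 = 10 h 14 min
Sat: 05:13–12:14 = 7 h 1 min
Sun: 08:43–16:47 = 8 h 4 min
Total worked: 55 h 9 min = 3309 min.
Regular 40 h 0 min = 2400 min at €43.50/h; overtime 15 h 9 min = 909 min at €65.25/h.
Pay = (2400 × €43.50 + 909 × €65.25) ÷ 60 = €2728.54.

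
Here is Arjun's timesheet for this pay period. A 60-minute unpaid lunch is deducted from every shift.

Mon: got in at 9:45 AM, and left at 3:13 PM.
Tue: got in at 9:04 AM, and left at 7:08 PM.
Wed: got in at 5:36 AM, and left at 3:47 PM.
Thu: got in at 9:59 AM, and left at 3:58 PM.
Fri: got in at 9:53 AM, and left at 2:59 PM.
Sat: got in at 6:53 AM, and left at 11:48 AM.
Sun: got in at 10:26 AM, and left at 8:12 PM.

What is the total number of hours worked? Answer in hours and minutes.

Mon: 9:45 AM–3:13 PM = 5 h 28 min; less 60 min break → 4 h 28 min
Tue: 9:04 AM–7:08 PM = 10 h 4 min; less 60 min break → 9 h 4 min
Wed: 5:36 AM–3:47 PM = 10 h 11 min; less 60 min break → 9 h 11 min
Thu: 9:59 AM–3:58 PM = 5 h 59 min; less 60 min break → 4 h 59 min
Fri: 9:53 AM–2:59 PM = 5 h 6 min; less 60 min break → 4 h 6 min
Sat: 6:53 AM–11:48 AM = 4 h 55 min; less 60 min break → 3 h 55 min
Sun: 10:26 AM–8:12 PM = 9 h 46 min; less 60 min break → 8 h 46 min
Total: 4 h 28 min + 9 h 4 min + 9 h 11 min + 4 h 59 min + 4 h 6 min + 3 h 55 min + 8 h 46 min = 44 h 29 min.

44 h 29 min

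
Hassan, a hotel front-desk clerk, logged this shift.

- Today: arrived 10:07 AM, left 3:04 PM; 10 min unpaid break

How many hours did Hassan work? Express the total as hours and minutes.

Today: 10:07 AM–3:04 PM = 4 h 57 min; less 10 min break → 4 h 47 min

4 h 47 min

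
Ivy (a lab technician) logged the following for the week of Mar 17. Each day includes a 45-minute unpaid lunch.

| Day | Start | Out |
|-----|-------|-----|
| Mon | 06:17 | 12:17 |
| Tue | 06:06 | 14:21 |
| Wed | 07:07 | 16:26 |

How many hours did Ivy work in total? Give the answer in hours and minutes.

21 h 19 min

Mon: 06:17–12:17 = 6 h 0 min; less 45 min break → 5 h 15 min
Tue: 06:06–14:21 = 8 h 15 min; less 45 min break → 7 h 30 min
Wed: 07:07–16:26 = 9 h 19 min; less 45 min break → 8 h 34 min
Total: 5 h 15 min + 7 h 30 min + 8 h 34 min = 21 h 19 min.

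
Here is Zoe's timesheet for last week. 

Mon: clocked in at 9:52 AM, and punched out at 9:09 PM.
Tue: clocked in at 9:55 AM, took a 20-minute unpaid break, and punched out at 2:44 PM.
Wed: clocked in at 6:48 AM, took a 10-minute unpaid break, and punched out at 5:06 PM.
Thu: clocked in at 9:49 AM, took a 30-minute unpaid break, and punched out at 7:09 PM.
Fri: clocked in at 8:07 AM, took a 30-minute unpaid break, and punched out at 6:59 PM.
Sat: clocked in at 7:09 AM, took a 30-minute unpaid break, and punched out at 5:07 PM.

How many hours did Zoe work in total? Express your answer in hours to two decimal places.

54.57 hours

Mon: 9:52 AM–9:09 PM = 11 h 17 min
Tue: 9:55 AM–2:44 PM = 4 h 49 min; less 20 min break → 4 h 29 min
Wed: 6:48 AM–5:06 PM = 10 h 18 min; less 10 min break → 10 h 8 min
Thu: 9:49 AM–7:09 PM = 9 h 20 min; less 30 min break → 8 h 50 min
Fri: 8:07 AM–6:59 PM = 10 h 52 min; less 30 min break → 10 h 22 min
Sat: 7:09 AM–5:07 PM = 9 h 58 min; less 30 min break → 9 h 28 min
Total: 11 h 17 min + 4 h 29 min + 10 h 8 min + 8 h 50 min + 10 h 22 min + 9 h 28 min = 54 h 34 min.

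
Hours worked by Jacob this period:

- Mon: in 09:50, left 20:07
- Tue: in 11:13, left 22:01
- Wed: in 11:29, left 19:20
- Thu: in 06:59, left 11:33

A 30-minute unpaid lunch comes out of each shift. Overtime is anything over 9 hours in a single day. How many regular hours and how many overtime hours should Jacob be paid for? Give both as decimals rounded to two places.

Mon: 09:50–20:07 = 10 h 17 min; less 30 min break → 9 h 47 min
Tue: 11:13–22:01 = 10 h 48 min; less 30 min break → 10 h 18 min
Wed: 11:29–19:20 = 7 h 51 min; less 30 min break → 7 h 21 min
Thu: 06:59–11:33 = 4 h 34 min; less 30 min break → 4 h 4 min
Mon reg 9 h 0 min / OT 0 h 47 min; Tue reg 9 h 0 min / OT 1 h 18 min; Wed reg 7 h 21 min / OT 0 h 0 min; Thu reg 4 h 4 min / OT 0 h 0 min.
Totals: regular 29 h 25 min, overtime 2 h 5 min.

Regular 29.42 hours, overtime 2.08 hours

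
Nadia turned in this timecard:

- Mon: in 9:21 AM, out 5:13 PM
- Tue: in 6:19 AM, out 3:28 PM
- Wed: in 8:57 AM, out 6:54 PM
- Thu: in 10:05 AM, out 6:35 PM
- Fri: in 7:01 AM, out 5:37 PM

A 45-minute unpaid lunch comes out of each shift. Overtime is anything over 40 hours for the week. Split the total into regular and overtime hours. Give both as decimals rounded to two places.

Mon: 9:21 AM–5:13 PM = 7 h 52 min; less 45 min break → 7 h 7 min
Tue: 6:19 AM–3:28 PM = 9 h 9 min; less 45 min break → 8 h 24 min
Wed: 8:57 AM–6:54 PM = 9 h 57 min; less 45 min break → 9 h 12 min
Thu: 10:05 AM–6:35 PM = 8 h 30 min; less 45 min break → 7 h 45 min
Fri: 7:01 AM–5:37 PM = 10 h 36 min; less 45 min break → 9 h 51 min
Total worked: 42 h 19 min = 42.32 h.
Threshold 40 h → overtime 2 h 19 min, regular 40 h 0 min.

Regular 40.00 hours, overtime 2.32 hours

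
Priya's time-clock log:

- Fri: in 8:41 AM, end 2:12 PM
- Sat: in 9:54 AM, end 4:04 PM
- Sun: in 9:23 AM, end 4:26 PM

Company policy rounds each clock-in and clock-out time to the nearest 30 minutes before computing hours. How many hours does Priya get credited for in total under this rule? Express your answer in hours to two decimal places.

18.50 hours

Fri: in 8:41 AM→8:30 AM, out 2:12 PM→2:00 PM; 5 h 30 min
Sat: in 9:54 AM→10:00 AM, out 4:04 PM→4:00 PM; 6 h 0 min
Sun: in 9:23 AM→9:30 AM, out 4:26 PM→4:30 PM; 7 h 0 min
Total credited: 18 h 30 min.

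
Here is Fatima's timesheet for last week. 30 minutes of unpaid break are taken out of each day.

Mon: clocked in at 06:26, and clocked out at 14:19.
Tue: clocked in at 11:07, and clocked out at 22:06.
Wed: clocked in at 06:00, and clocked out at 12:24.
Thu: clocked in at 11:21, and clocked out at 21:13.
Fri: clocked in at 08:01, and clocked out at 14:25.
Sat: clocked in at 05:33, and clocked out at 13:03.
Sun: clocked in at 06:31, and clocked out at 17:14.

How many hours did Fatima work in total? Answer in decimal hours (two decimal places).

56.25 hours

Mon: 06:26–14:19 = 7 h 53 min; less 30 min break → 7 h 23 min
Tue: 11:07–22:06 = 10 h 59 min; less 30 min break → 10 h 29 min
Wed: 06:00–12:24 = 6 h 24 min; less 30 min break → 5 h 54 min
Thu: 11:21–21:13 = 9 h 52 min; less 30 min break → 9 h 22 min
Fri: 08:01–14:25 = 6 h 24 min; less 30 min break → 5 h 54 min
Sat: 05:33–13:03 = 7 h 30 min; less 30 min break → 7 h 0 min
Sun: 06:31–17:14 = 10 h 43 min; less 30 min break → 10 h 13 min
Total: 7 h 23 min + 10 h 29 min + 5 h 54 min + 9 h 22 min + 5 h 54 min + 7 h 0 min + 10 h 13 min = 56 h 15 min.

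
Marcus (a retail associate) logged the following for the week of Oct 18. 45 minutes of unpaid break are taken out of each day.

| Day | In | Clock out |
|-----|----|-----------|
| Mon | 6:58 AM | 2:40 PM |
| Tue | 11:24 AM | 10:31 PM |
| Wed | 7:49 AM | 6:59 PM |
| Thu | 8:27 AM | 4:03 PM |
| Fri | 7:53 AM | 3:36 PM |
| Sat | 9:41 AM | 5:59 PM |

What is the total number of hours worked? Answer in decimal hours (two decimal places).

Mon: 6:58 AM–2:40 PM = 7 h 42 min; less 45 min break → 6 h 57 min
Tue: 11:24 AM–10:31 PM = 11 h 7 min; less 45 min break → 10 h 22 min
Wed: 7:49 AM–6:59 PM = 11 h 10 min; less 45 min break → 10 h 25 min
Thu: 8:27 AM–4:03 PM = 7 h 36 min; less 45 min break → 6 h 51 min
Fri: 7:53 AM–3:36 PM = 7 h 43 min; less 45 min break → 6 h 58 min
Sat: 9:41 AM–5:59 PM = 8 h 18 min; less 45 min break → 7 h 33 min
Total: 6 h 57 min + 10 h 22 min + 10 h 25 min + 6 h 51 min + 6 h 58 min + 7 h 33 min = 49 h 6 min.

49.10 hours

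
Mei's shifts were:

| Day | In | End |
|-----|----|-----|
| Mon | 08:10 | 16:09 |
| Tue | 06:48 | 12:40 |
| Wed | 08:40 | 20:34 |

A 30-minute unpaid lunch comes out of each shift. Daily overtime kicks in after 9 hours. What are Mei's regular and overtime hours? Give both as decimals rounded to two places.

Regular 21.85 hours, overtime 2.40 hours

Mon: 08:10–16:09 = 7 h 59 min; less 30 min break → 7 h 29 min
Tue: 06:48–12:40 = 5 h 52 min; less 30 min break → 5 h 22 min
Wed: 08:40–20:34 = 11 h 54 min; less 30 min break → 11 h 24 min
Mon reg 7 h 29 min / OT 0 h 0 min; Tue reg 5 h 22 min / OT 0 h 0 min; Wed reg 9 h 0 min / OT 2 h 24 min.
Totals: regular 21 h 51 min, overtime 2 h 24 min.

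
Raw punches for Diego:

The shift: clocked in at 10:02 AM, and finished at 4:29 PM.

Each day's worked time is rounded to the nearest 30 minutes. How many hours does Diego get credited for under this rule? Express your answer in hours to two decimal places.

6.50 hours

The shift: 10:02 AM–4:29 PM = 6 h 27 min → rounds to 6 h 30 min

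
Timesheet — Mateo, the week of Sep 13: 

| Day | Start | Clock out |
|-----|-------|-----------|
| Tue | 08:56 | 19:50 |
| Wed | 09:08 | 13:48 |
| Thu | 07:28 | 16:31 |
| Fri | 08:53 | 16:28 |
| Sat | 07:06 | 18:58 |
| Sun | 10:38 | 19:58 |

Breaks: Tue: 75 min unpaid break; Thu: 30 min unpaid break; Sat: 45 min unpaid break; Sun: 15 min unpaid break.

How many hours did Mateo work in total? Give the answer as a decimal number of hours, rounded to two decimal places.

Tue: 08:56–19:50 = 10 h 54 min; less 75 min break → 9 h 39 min
Wed: 09:08–13:48 = 4 h 40 min
Thu: 07:28–16:31 = 9 h 3 min; less 30 min break → 8 h 33 min
Fri: 08:53–16:28 = 7 h 35 min
Sat: 07:06–18:58 = 11 h 52 min; less 45 min break → 11 h 7 min
Sun: 10:38–19:58 = 9 h 20 min; less 15 min break → 9 h 5 min
Total: 9 h 39 min + 4 h 40 min + 8 h 33 min + 7 h 35 min + 11 h 7 min + 9 h 5 min = 50 h 39 min.

50.65 hours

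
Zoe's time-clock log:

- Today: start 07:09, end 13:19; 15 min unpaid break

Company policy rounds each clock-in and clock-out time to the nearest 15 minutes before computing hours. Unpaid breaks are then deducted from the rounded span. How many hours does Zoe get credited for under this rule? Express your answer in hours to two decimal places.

Today: in 07:09→07:15, out 13:19→13:15; 6 h 0 min − 15 min = 5 h 45 min

5.75 hours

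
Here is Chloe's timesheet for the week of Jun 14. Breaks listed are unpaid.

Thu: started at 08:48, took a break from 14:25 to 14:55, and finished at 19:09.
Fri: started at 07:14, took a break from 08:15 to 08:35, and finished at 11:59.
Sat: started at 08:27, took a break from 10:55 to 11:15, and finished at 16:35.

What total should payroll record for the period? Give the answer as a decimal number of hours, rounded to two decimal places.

22.07 hours

Thu: 08:48–19:09 = 10 h 21 min; less 30 min break → 9 h 51 min
Fri: 07:14–11:59 = 4 h 45 min; less 20 min break → 4 h 25 min
Sat: 08:27–16:35 = 8 h 8 min; less 20 min break → 7 h 48 min
Total: 9 h 51 min + 4 h 25 min + 7 h 48 min = 22 h 4 min.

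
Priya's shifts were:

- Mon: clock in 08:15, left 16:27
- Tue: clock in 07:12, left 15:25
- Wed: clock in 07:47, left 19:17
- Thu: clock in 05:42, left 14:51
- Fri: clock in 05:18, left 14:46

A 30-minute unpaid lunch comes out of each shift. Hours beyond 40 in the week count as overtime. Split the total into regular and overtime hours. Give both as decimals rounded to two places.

Regular 40.00 hours, overtime 4.03 hours

Mon: 08:15–16:27 = 8 h 12 min; less 30 min break → 7 h 42 min
Tue: 07:12–15:25 = 8 h 13 min; less 30 min break → 7 h 43 min
Wed: 07:47–19:17 = 11 h 30 min; less 30 min break → 11 h 0 min
Thu: 05:42–14:51 = 9 h 9 min; less 30 min break → 8 h 39 min
Fri: 05:18–14:46 = 9 h 28 min; less 30 min break → 8 h 58 min
Total worked: 44 h 2 min = 44.03 h.
Threshold 40 h → overtime 4 h 2 min, regular 40 h 0 min.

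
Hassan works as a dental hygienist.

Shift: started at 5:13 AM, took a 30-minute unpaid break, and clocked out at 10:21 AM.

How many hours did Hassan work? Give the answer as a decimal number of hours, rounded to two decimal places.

Shift: 5:13 AM–10:21 AM = 5 h 8 min; less 30 min break → 4 h 38 min

4.63 hours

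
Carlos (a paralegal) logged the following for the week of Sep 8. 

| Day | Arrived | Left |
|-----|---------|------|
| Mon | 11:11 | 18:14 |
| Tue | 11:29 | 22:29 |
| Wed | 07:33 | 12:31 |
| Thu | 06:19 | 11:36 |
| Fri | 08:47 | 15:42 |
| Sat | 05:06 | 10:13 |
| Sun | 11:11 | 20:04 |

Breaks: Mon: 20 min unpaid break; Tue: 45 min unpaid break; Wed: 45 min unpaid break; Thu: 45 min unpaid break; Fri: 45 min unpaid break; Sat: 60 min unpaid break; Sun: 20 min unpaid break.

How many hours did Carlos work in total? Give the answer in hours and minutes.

Mon: 11:11–18:14 = 7 h 3 min; less 20 min break → 6 h 43 min
Tue: 11:29–22:29 = 11 h 0 min; less 45 min break → 10 h 15 min
Wed: 07:33–12:31 = 4 h 58 min; less 45 min break → 4 h 13 min
Thu: 06:19–11:36 = 5 h 17 min; less 45 min break → 4 h 32 min
Fri: 08:47–15:42 = 6 h 55 min; less 45 min break → 6 h 10 min
Sat: 05:06–10:13 = 5 h 7 min; less 60 min break → 4 h 7 min
Sun: 11:11–20:04 = 8 h 53 min; less 20 min break → 8 h 33 min
Total: 6 h 43 min + 10 h 15 min + 4 h 13 min + 4 h 32 min + 6 h 10 min + 4 h 7 min + 8 h 33 min = 44 h 33 min.

44 h 33 min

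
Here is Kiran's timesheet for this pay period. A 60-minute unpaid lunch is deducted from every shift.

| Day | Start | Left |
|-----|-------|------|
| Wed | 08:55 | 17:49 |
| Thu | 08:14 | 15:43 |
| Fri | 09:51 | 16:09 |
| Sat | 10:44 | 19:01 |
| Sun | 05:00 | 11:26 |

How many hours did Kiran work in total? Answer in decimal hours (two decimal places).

Wed: 08:55–17:49 = 8 h 54 min; less 60 min break → 7 h 54 min
Thu: 08:14–15:43 = 7 h 29 min; less 60 min break → 6 h 29 min
Fri: 09:51–16:09 = 6 h 18 min; less 60 min break → 5 h 18 min
Sat: 10:44–19:01 = 8 h 17 min; less 60 min break → 7 h 17 min
Sun: 05:00–11:26 = 6 h 26 min; less 60 min break → 5 h 26 min
Total: 7 h 54 min + 6 h 29 min + 5 h 18 min + 7 h 17 min + 5 h 26 min = 32 h 24 min.

32.40 hours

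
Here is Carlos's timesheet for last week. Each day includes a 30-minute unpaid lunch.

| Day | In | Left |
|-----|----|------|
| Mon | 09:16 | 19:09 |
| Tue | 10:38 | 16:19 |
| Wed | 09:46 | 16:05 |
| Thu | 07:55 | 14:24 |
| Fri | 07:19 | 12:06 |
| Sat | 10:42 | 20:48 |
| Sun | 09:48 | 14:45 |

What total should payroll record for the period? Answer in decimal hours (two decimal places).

44.70 hours

Mon: 09:16–19:09 = 9 h 53 min; less 30 min break → 9 h 23 min
Tue: 10:38–16:19 = 5 h 41 min; less 30 min break → 5 h 11 min
Wed: 09:46–16:05 = 6 h 19 min; less 30 min break → 5 h 49 min
Thu: 07:55–14:24 = 6 h 29 min; less 30 min break → 5 h 59 min
Fri: 07:19–12:06 = 4 h 47 min; less 30 min break → 4 h 17 min
Sat: 10:42–20:48 = 10 h 6 min; less 30 min break → 9 h 36 min
Sun: 09:48–14:45 = 4 h 57 min; less 30 min break → 4 h 27 min
Total: 9 h 23 min + 5 h 11 min + 5 h 49 min + 5 h 59 min + 4 h 17 min + 9 h 36 min + 4 h 27 min = 44 h 42 min.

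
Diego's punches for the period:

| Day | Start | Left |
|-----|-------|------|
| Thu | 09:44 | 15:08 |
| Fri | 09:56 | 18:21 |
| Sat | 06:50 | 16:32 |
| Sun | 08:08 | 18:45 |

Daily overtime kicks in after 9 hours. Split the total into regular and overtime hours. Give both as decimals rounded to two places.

Thu: 09:44–15:08 = 5 h 24 min
Fri: 09:56–18:21 = 8 h 25 min
Sat: 06:50–16:32 = 9 h 42 min
Sun: 08:08–18:45 = 10 h 37 min
Thu reg 5 h 24 min / OT 0 h 0 min; Fri reg 8 h 25 min / OT 0 h 0 min; Sat reg 9 h 0 min / OT 0 h 42 min; Sun reg 9 h 0 min / OT 1 h 37 min.
Totals: regular 31 h 49 min, overtime 2 h 19 min.

Regular 31.82 hours, overtime 2.32 hours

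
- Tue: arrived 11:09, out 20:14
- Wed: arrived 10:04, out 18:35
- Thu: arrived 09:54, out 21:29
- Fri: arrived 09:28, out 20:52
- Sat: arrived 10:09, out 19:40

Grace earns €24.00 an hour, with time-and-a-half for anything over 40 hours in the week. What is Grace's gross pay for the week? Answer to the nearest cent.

€1323.60

Tue: 11:09–20:14 = 9 h 5 min
Wed: 10:04–18:35 = 8 h 31 min
Thu: 09:54–21:29 = 11 h 35 min
Fri: 09:28–20:52 = 11 h 24 min
Sat: 10:09–19:40 = 9 h 31 min
Total worked: 50 h 6 min = 3006 min.
Regular 40 h 0 min = 2400 min at €24.00/h; overtime 10 h 6 min = 606 min at €36.00/h.
Pay = (2400 × €24.00 + 606 × €36.00) ÷ 60 = €1323.60.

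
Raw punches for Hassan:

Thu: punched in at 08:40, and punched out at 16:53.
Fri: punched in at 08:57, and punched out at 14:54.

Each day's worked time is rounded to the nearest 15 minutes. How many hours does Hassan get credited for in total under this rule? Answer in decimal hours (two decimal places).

Thu: 08:40–16:53 = 8 h 13 min → rounds to 8 h 15 min
Fri: 08:57–14:54 = 5 h 57 min → rounds to 6 h 0 min
Total credited: 14 h 15 min.

14.25 hours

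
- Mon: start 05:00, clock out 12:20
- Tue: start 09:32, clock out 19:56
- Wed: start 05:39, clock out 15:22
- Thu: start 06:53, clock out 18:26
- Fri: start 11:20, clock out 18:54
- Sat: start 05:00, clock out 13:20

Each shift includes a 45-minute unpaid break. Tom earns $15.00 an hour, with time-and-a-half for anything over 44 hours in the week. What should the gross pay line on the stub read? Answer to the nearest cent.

$804.00

Mon: 05:00–12:20 = 7 h 20 min; less 45 min break → 6 h 35 min
Tue: 09:32–19:56 = 10 h 24 min; less 45 min break → 9 h 39 min
Wed: 05:39–15:22 = 9 h 43 min; less 45 min break → 8 h 58 min
Thu: 06:53–18:26 = 11 h 33 min; less 45 min break → 10 h 48 min
Fri: 11:20–18:54 = 7 h 34 min; less 45 min break → 6 h 49 min
Sat: 05:00–13:20 = 8 h 20 min; less 45 min break → 7 h 35 min
Total worked: 50 h 24 min = 3024 min.
Regular 44 h 0 min = 2640 min at $15.00/h; overtime 6 h 24 min = 384 min at $22.50/h.
Pay = (2640 × $15.00 + 384 × $22.50) ÷ 60 = $804.00.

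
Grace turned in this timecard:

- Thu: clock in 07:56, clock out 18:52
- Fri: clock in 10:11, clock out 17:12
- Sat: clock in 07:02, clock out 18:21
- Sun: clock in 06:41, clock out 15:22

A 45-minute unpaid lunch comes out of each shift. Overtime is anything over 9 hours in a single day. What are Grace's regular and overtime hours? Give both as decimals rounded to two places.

Regular 32.20 hours, overtime 2.75 hours

Thu: 07:56–18:52 = 10 h 56 min; less 45 min break → 10 h 11 min
Fri: 10:11–17:12 = 7 h 1 min; less 45 min break → 6 h 16 min
Sat: 07:02–18:21 = 11 h 19 min; less 45 min break → 10 h 34 min
Sun: 06:41–15:22 = 8 h 41 min; less 45 min break → 7 h 56 min
Thu reg 9 h 0 min / OT 1 h 11 min; Fri reg 6 h 16 min / OT 0 h 0 min; Sat reg 9 h 0 min / OT 1 h 34 min; Sun reg 7 h 56 min / OT 0 h 0 min.
Totals: regular 32 h 12 min, overtime 2 h 45 min.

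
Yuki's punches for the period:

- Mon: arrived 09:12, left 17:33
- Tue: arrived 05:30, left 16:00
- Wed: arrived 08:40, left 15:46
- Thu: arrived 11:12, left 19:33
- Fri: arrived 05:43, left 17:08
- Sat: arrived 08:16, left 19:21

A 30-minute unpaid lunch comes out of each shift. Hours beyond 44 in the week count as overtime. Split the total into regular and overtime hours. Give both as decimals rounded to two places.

Regular 44.00 hours, overtime 9.80 hours

Mon: 09:12–17:33 = 8 h 21 min; less 30 min break → 7 h 51 min
Tue: 05:30–16:00 = 10 h 30 min; less 30 min break → 10 h 0 min
Wed: 08:40–15:46 = 7 h 6 min; less 30 min break → 6 h 36 min
Thu: 11:12–19:33 = 8 h 21 min; less 30 min break → 7 h 51 min
Fri: 05:43–17:08 = 11 h 25 min; less 30 min break → 10 h 55 min
Sat: 08:16–19:21 = 11 h 5 min; less 30 min break → 10 h 35 min
Total worked: 53 h 48 min = 53.80 h.
Threshold 44 h → overtime 9 h 48 min, regular 44 h 0 min.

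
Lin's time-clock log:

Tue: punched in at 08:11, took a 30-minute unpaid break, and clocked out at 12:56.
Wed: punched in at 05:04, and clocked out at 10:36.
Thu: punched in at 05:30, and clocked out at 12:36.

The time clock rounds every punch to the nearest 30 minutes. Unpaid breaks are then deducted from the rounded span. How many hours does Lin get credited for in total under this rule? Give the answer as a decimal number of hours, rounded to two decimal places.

Tue: in 08:11→08:00, out 12:56→13:00; 5 h 0 min − 30 min = 4 h 30 min
Wed: in 05:04→05:00, out 10:36→10:30; 5 h 30 min
Thu: in 05:30→05:30, out 12:36→12:30; 7 h 0 min
Total credited: 17 h 0 min.

17.00 hours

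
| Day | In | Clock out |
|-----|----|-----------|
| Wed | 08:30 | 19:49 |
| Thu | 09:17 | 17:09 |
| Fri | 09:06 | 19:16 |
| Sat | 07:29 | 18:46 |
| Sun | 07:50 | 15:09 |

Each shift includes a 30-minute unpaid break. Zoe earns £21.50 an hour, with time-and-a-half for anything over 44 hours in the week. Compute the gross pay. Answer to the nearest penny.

Wed: 08:30–19:49 = 11 h 19 min; less 30 min break → 10 h 49 min
Thu: 09:17–17:09 = 7 h 52 min; less 30 min break → 7 h 22 min
Fri: 09:06–19:16 = 10 h 10 min; less 30 min break → 9 h 40 min
Sat: 07:29–18:46 = 11 h 17 min; less 30 min break → 10 h 47 min
Sun: 07:50–15:09 = 7 h 19 min; less 30 min break → 6 h 49 min
Total worked: 45 h 27 min = 2727 min.
Regular 44 h 0 min = 2640 min at £21.50/h; overtime 1 h 27 min = 87 min at £32.25/h.
Pay = (2640 × £21.50 + 87 × £32.25) ÷ 60 = £992.76.

£992.76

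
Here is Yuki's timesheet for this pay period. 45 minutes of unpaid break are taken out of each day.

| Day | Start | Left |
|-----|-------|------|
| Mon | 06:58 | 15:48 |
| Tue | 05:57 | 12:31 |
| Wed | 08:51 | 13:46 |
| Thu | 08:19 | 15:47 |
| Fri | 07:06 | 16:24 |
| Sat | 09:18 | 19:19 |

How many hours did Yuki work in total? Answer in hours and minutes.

42 h 36 min

Mon: 06:58–15:48 = 8 h 50 min; less 45 min break → 8 h 5 min
Tue: 05:57–12:31 = 6 h 34 min; less 45 min break → 5 h 49 min
Wed: 08:51–13:46 = 4 h 55 min; less 45 min break → 4 h 10 min
Thu: 08:19–15:47 = 7 h 28 min; less 45 min break → 6 h 43 min
Fri: 07:06–16:24 = 9 h 18 min; less 45 min break → 8 h 33 min
Sat: 09:18–19:19 = 10 h 1 min; less 45 min break → 9 h 16 min
Total: 8 h 5 min + 5 h 49 min + 4 h 10 min + 6 h 43 min + 8 h 33 min + 9 h 16 min = 42 h 36 min.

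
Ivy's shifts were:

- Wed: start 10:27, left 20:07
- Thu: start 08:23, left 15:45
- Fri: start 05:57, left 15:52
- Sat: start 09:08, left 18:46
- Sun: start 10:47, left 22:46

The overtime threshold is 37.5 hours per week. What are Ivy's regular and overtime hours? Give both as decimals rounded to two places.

Wed: 10:27–20:07 = 9 h 40 min
Thu: 08:23–15:45 = 7 h 22 min
Fri: 05:57–15:52 = 9 h 55 min
Sat: 09:08–18:46 = 9 h 38 min
Sun: 10:47–22:46 = 11 h 59 min
Total worked: 48 h 34 min = 48.57 h.
Threshold 37.5 h → overtime 11 h 4 min, regular 37 h 30 min.

Regular 37.50 hours, overtime 11.07 hours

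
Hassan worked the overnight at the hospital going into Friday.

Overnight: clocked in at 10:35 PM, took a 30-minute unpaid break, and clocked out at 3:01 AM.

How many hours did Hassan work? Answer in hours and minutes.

3 h 56 min

Overnight: 10:35 PM → midnight = 1 h 25 min; midnight → 3:01 AM = 3 h 1 min; span 4 h 26 min; less 30 min break → 3 h 56 min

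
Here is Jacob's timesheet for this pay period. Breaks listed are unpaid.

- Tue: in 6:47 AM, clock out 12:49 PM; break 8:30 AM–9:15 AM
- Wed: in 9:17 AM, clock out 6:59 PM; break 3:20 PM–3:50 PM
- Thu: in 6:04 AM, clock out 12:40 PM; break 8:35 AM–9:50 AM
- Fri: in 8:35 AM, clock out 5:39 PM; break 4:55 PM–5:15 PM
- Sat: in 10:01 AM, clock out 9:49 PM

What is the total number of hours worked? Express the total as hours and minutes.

40 h 22 min

Tue: 6:47 AM–12:49 PM = 6 h 2 min; less 45 min break → 5 h 17 min
Wed: 9:17 AM–6:59 PM = 9 h 42 min; less 30 min break → 9 h 12 min
Thu: 6:04 AM–12:40 PM = 6 h 36 min; less 75 min break → 5 h 21 min
Fri: 8:35 AM–5:39 PM = 9 h 4 min; less 20 min break → 8 h 44 min
Sat: 10:01 AM–9:49 PM = 11 h 48 min
Total: 5 h 17 min + 9 h 12 min + 5 h 21 min + 8 h 44 min + 11 h 48 min = 40 h 22 min.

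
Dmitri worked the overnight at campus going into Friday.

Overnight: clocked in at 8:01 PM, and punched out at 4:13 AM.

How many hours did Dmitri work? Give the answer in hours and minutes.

Overnight: 8:01 PM → midnight = 3 h 59 min; midnight → 4:13 AM = 4 h 13 min; span 8 h 12 min

8 h 12 min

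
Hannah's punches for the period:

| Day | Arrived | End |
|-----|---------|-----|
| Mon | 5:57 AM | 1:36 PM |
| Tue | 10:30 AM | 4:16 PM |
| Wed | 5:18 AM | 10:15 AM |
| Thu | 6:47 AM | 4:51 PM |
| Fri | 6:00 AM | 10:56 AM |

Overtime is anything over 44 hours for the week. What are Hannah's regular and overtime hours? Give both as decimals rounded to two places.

Regular 33.37 hours, overtime 0.00 hours

Mon: 5:57 AM–1:36 PM = 7 h 39 min
Tue: 10:30 AM–4:16 PM = 5 h 46 min
Wed: 5:18 AM–10:15 AM = 4 h 57 min
Thu: 6:47 AM–4:51 PM = 10 h 4 min
Fri: 6:00 AM–10:56 AM = 4 h 56 min
Total worked: 33 h 22 min = 33.37 h.
Threshold 44 h → overtime 0 h 0 min, regular 33 h 22 min.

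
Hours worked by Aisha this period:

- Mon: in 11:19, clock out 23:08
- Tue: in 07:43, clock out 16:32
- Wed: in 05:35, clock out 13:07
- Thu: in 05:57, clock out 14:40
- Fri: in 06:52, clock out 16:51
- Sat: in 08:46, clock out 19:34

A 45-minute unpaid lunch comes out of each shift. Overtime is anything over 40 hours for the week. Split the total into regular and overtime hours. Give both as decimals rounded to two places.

Mon: 11:19–23:08 = 11 h 49 min; less 45 min break → 11 h 4 min
Tue: 07:43–16:32 = 8 h 49 min; less 45 min break → 8 h 4 min
Wed: 05:35–13:07 = 7 h 32 min; less 45 min break → 6 h 47 min
Thu: 05:57–14:40 = 8 h 43 min; less 45 min break → 7 h 58 min
Fri: 06:52–16:51 = 9 h 59 min; less 45 min break → 9 h 14 min
Sat: 08:46–19:34 = 10 h 48 min; less 45 min break → 10 h 3 min
Total worked: 53 h 10 min = 53.17 h.
Threshold 40 h → overtime 13 h 10 min, regular 40 h 0 min.

Regular 40.00 hours, overtime 13.17 hours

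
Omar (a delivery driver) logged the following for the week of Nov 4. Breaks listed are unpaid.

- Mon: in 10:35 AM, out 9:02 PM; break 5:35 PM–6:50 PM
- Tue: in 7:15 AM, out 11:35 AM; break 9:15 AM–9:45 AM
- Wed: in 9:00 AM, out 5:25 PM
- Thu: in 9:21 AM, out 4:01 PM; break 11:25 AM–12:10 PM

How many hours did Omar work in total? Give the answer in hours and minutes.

27 h 22 min

Mon: 10:35 AM–9:02 PM = 10 h 27 min; less 75 min break → 9 h 12 min
Tue: 7:15 AM–11:35 AM = 4 h 20 min; less 30 min break → 3 h 50 min
Wed: 9:00 AM–5:25 PM = 8 h 25 min
Thu: 9:21 AM–4:01 PM = 6 h 40 min; less 45 min break → 5 h 55 min
Total: 9 h 12 min + 3 h 50 min + 8 h 25 min + 5 h 55 min = 27 h 22 min.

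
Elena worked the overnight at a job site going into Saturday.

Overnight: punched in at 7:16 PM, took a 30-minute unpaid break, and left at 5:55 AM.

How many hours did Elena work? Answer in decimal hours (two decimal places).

Overnight: 7:16 PM → midnight = 4 h 44 min; midnight → 5:55 AM = 5 h 55 min; span 10 h 39 min; less 30 min break → 10 h 9 min

10.15 hours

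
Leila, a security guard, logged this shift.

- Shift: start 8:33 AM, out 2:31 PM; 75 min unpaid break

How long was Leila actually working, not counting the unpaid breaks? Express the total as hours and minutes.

4 h 43 min

Shift: 8:33 AM–2:31 PM = 5 h 58 min; less 75 min break → 4 h 43 min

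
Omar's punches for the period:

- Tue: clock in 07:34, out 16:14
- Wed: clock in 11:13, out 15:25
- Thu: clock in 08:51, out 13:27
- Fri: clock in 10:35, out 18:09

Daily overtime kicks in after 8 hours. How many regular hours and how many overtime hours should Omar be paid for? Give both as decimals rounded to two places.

Regular 24.37 hours, overtime 0.67 hours

Tue: 07:34–16:14 = 8 h 40 min
Wed: 11:13–15:25 = 4 h 12 min
Thu: 08:51–13:27 = 4 h 36 min
Fri: 10:35–18:09 = 7 h 34 min
Tue reg 8 h 0 min / OT 0 h 40 min; Wed reg 4 h 12 min / OT 0 h 0 min; Thu reg 4 h 36 min / OT 0 h 0 min; Fri reg 7 h 34 min / OT 0 h 0 min.
Totals: regular 24 h 22 min, overtime 0 h 40 min.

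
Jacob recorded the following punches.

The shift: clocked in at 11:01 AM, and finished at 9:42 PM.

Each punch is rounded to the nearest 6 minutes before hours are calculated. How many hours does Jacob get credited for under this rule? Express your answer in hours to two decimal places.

The shift: in 11:01 AM→11:00 AM, out 9:42 PM→9:42 PM; 10 h 42 min

10.70 hours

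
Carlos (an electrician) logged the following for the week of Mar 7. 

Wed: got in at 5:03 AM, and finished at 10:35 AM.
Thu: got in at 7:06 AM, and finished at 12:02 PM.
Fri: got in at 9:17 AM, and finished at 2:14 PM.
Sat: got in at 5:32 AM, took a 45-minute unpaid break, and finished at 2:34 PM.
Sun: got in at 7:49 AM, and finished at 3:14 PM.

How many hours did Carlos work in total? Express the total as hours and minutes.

31 h 7 min

Wed: 5:03 AM–10:35 AM = 5 h 32 min
Thu: 7:06 AM–12:02 PM = 4 h 56 min
Fri: 9:17 AM–2:14 PM = 4 h 57 min
Sat: 5:32 AM–2:34 PM = 9 h 2 min; less 45 min break → 8 h 17 min
Sun: 7:49 AM–3:14 PM = 7 h 25 min
Total: 5 h 32 min + 4 h 56 min + 4 h 57 min + 8 h 17 min + 7 h 25 min = 31 h 7 min.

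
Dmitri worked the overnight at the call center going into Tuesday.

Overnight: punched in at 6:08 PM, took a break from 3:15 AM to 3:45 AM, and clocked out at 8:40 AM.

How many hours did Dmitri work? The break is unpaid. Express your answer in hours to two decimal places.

14.03 hours

Overnight: 6:08 PM → midnight = 5 h 52 min; midnight → 8:40 AM = 8 h 40 min; span 14 h 32 min; less 30 min break → 14 h 2 min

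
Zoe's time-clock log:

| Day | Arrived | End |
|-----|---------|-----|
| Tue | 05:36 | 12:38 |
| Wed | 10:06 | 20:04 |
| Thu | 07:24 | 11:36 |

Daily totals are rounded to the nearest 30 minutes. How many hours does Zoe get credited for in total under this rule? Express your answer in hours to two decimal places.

Tue: 05:36–12:38 = 7 h 2 min → rounds to 7 h 0 min
Wed: 10:06–20:04 = 9 h 58 min → rounds to 10 h 0 min
Thu: 07:24–11:36 = 4 h 12 min → rounds to 4 h 0 min
Total credited: 21 h 0 min.

21.00 hours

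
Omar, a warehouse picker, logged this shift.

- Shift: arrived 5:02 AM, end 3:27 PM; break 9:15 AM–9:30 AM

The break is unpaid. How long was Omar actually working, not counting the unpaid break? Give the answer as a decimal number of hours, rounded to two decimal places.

Shift: 5:02 AM–3:27 PM = 10 h 25 min; less 15 min break → 10 h 10 min

10.17 hours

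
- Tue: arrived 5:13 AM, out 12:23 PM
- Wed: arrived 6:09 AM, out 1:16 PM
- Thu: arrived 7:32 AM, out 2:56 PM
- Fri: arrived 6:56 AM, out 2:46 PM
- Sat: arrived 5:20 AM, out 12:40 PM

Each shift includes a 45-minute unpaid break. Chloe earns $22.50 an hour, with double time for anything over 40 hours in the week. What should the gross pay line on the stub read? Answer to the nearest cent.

Tue: 5:13 AM–12:23 PM = 7 h 10 min; less 45 min break → 6 h 25 min
Wed: 6:09 AM–1:16 PM = 7 h 7 min; less 45 min break → 6 h 22 min
Thu: 7:32 AM–2:56 PM = 7 h 24 min; less 45 min break → 6 h 39 min
Fri: 6:56 AM–2:46 PM = 7 h 50 min; less 45 min break → 7 h 5 min
Sat: 5:20 AM–12:40 PM = 7 h 20 min; less 45 min break → 6 h 35 min
Total worked: 33 h 6 min = 1986 min.
Regular 33 h 6 min = 1986 min at $22.50/h; overtime 0 h 0 min = 0 min at $45.00/h.
Pay = (1986 × $22.50 + 0 × $45.00) ÷ 60 = $744.75.

$744.75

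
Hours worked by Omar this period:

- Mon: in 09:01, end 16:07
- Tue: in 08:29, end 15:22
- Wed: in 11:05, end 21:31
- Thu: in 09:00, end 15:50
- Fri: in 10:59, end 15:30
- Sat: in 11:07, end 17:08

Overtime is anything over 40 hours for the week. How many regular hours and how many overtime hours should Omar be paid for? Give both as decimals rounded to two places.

Regular 40.00 hours, overtime 1.78 hours

Mon: 09:01–16:07 = 7 h 6 min
Tue: 08:29–15:22 = 6 h 53 min
Wed: 11:05–21:31 = 10 h 26 min
Thu: 09:00–15:50 = 6 h 50 min
Fri: 10:59–15:30 = 4 h 31 min
Sat: 11:07–17:08 = 6 h 1 min
Total worked: 41 h 47 min = 41.78 h.
Threshold 40 h → overtime 1 h 47 min, regular 40 h 0 min.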